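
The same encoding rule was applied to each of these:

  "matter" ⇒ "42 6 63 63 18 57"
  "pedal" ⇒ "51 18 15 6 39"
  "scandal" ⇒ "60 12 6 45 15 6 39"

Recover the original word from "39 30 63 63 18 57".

litter

Each letter becomes 3×(its alphabet position, a=1..z=26) + 3.
Undoing it on 39 30 63 63 18 57: 39→(39−3)÷3=12=l, 30→(30−3)÷3=9=i, 63→(63−3)÷3=20=t, 63→(63−3)÷3=20=t, 18→(18−3)÷3=5=e, 57→(57−3)÷3=18=r.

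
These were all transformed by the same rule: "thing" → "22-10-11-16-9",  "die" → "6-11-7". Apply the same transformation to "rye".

20-27-7

t is letter #20 and maps to 22: an offset of 2. Letters become their 1-based position plus 2 (so a→3, b→4, …).
Applying it to rye: r=18→20, y=25→27, e=5→7.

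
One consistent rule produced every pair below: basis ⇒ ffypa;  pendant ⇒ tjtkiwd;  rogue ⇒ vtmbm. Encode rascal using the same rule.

In basis: b→f is +4, a→f is +5, s→y is +6, i→p is +7 — the shift increases by 1 each position. Letter i (0-indexed) is shifted by i+4, so successive shifts are 4, 5, 6, ….
For rascal: r+4=v, a+5=f, s+6=y, c+7=j, a+8=i, l+9=u.

vfyjiu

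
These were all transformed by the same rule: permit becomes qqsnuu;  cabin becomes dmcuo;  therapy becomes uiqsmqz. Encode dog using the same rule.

The shift depends on letter class: consonant p→q is +1, but vowel e→q is +12. The rule splits by letter class: vowels +12, consonants +1.
Applying it to dog: d(cons)+1=e, o(vowel)+12=a, g(cons)+1=h.

eah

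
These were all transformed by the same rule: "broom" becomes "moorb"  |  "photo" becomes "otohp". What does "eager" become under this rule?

regae

The output letters match the input read backwards: broom reversed is moorb. It's just the letters in reverse order.
On eager: reverse → regae.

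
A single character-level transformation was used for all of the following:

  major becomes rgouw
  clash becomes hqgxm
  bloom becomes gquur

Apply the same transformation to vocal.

The shift depends on letter class: consonant m→r is +5, but vowel a→g is +6. Vowels shift forward by 6 and consonants shift forward by 5.
On vocal: v(cons)+5=a, o(vowel)+6=u, c(cons)+5=h, a(vowel)+6=g, l(cons)+5=q.

auhgq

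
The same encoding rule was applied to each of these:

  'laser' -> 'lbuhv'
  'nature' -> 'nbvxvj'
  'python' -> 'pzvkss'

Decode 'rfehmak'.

Each letter shifts forward by its position index (0, 1, 2, …) — the shift grows by one for each successive letter.
Undoing it on rfehmak: r−0=r, f−1=e, e−2=c, h−3=e, m−4=i, a−5=v, k−6=e.

receive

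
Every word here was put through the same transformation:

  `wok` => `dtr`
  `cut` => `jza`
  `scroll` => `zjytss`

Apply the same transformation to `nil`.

uns

The shift depends on letter class: consonant w→d is +7, but vowel o→t is +5. Vowels shift forward by 5 and consonants shift forward by 7.
Applying it to nil: n(cons)+7=u, i(vowel)+5=n, l(cons)+7=s.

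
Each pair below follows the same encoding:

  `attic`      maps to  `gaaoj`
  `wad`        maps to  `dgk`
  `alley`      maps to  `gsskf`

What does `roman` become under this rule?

The rule splits by letter class: vowels +6, consonants +7.
Applying it to roman: r(cons)+7=y, o(vowel)+6=u, m(cons)+7=t, a(vowel)+6=g, n(cons)+7=u.

yutgu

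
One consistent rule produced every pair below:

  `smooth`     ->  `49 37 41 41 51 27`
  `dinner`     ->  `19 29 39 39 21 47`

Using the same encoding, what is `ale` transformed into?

13 35 21

s(#19)→49 and m(#13)→37: differences scale by 2, so n = 2·pos + 11. With a=1..z=26, the number is 2·pos + 11.
Applying it to ale: a=1→13, l=12→35, e=5→21.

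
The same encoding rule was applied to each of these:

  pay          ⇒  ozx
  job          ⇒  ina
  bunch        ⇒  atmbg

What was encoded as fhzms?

giant

Compare letters: p→o is +25, a→z is +25, y→x is +25 — a constant shift. Each letter is shifted forward by 25 in the alphabet (a Caesar shift of +25).
Reversing it on fhzms: f−25=g, h−25=i, z−25=a, m−25=n, s−25=t.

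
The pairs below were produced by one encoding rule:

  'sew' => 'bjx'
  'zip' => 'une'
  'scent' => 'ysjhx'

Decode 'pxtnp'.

The output letters match the input read backwards, each shifted +5: sew reversed is wes. Two steps: reverse the string, then apply a Caesar shift of +5.
Decoding pxtnp: shift back: p−5=k, x−5=s, t−5=o, n−5=i, p−5=k → ksoik; then reverse → kiosk.

kiosk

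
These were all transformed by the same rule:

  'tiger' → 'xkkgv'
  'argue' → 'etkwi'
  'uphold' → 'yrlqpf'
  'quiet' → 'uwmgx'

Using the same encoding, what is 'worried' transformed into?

aqvtmgh

Shifts by position in tiger: pos 0: t→x (+4), pos 1: i→k (+2), pos 2: g→k (+4), pos 3: e→g (+2) — repeating every 2. The shifts repeat in a cycle of length 2: positions 0,1,… shift by +4, +2, then the pattern repeats.
Applying it to worried: w+4=a, o+2=q, r+4=v, r+2=t, i+4=m, e+2=g, d+4=h.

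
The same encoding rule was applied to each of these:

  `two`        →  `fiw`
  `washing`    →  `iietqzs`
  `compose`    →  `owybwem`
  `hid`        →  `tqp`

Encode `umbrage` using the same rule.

cyndism

The shift depends on letter class: consonant t→f is +12, but vowel o→w is +8. Two shifts are in play — +8 for a/e/i/o/u, +12 for every other letter.
On umbrage: u(vowel)+8=c, m(cons)+12=y, b(cons)+12=n, r(cons)+12=d, a(vowel)+8=i, g(cons)+12=s, e(vowel)+8=m.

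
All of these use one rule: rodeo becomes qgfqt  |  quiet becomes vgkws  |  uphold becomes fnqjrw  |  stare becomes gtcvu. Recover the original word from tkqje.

choir

The word is reversed, then every letter is shifted forward by 2.
Reversing it on tkqje: shift back: t−2=r, k−2=i, q−2=o, j−2=h, e−2=c → riohc; then reverse → choir.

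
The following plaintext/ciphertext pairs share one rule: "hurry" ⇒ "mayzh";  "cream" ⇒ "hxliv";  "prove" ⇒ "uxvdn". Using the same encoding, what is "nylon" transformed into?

In hurry: h→m is +5, u→a is +6, r→y is +7, r→z is +8 — the shift increases by 1 each position. Letter i (0-indexed) is shifted by i+5, so successive shifts are 5, 6, 7, ….
Applying it to nylon: n+5=s, y+6=e, l+7=s, o+8=w, n+9=w.

sesww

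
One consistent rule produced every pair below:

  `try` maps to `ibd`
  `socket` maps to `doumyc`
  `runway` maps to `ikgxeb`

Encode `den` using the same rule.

xon

The output letters match the input read backwards, each shifted +10: try reversed is yrt. Read the word backwards and shift each letter +10.
Applying it to den: reverse → ned; then shift: n+10=x, e+10=o, d+10=n.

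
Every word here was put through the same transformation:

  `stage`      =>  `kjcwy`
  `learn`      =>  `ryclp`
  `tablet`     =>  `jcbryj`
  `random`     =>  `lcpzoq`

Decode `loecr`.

s(18)→k(10) and t(19)→j(9) fit y≡25x+2 (mod 26); the inverse of 25 mod 26 is 25. Each letter's alphabet position (a=0..z=25) is mapped through 25·x+2 mod 26 — an affine cipher.
Decoding loecr: l(11)→25·(11−2)≡17=r; o(14)→25·(14−2)≡14=o; e(4)→25·(4−2)≡24=y; c(2)→25·(2−2)≡0=a; r(17)→25·(17−2)≡11=l (all mod 26).

royal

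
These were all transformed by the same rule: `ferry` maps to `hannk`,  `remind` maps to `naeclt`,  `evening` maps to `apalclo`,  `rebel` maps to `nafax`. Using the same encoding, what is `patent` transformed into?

f(5)→h(7) and e(4)→a(0) fit y≡7x+24 (mod 26); the inverse of 7 mod 26 is 15. This is an affine cipher: with a=0,…,z=25, each position x becomes (7x+24) mod 26.
For patent: p(15)→7·15+24≡25=z; a(0)→7·0+24≡24=y; t(19)→7·19+24≡1=b; e(4)→7·4+24≡0=a; n(13)→7·13+24≡11=l; t(19)→7·19+24≡1=b (all mod 26).

zybalb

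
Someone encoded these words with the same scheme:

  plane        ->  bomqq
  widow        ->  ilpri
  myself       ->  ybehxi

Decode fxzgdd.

tundra

Shifts by position in plane: pos 0: p→b (+12), pos 1: l→o (+3), pos 2: a→m (+12), pos 3: n→q (+3) — repeating every 2. A repeating key of period 2 is used — shifts +12, +3 over and over.
Undoing it on fxzgdd: f−12=t, x−3=u, z−12=n, g−3=d, d−12=r, d−3=a.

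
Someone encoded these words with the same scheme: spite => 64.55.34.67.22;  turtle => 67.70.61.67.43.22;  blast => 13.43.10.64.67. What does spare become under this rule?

64.55.10.61.22

s(#19)→64 and p(#16)→55: differences scale by 3, so n = 3·pos + 7. Each letter becomes 3×(its alphabet position, a=1..z=26) + 7.
For spare: s=19→64, p=16→55, a=1→10, r=18→61, e=5→22.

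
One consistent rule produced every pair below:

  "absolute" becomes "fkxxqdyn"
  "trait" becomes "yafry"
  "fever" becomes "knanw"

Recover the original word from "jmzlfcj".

It's a Vigenère-style cipher with numeric key [5,9]: position i shifts by key[i mod 2].
Decoding jmzlfcj: j−5=e, m−9=d, z−5=u, l−9=c, f−5=a, c−9=t, j−5=e.

educate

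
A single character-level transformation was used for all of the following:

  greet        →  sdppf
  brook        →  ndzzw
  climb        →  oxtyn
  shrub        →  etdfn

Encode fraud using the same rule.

rdlfp

The shift depends on letter class: consonant g→s is +12, but vowel e→p is +11. Two shifts are in play — +11 for a/e/i/o/u, +12 for every other letter.
Applying it to fraud: f(cons)+12=r, r(cons)+12=d, a(vowel)+11=l, u(vowel)+11=f, d(cons)+12=p.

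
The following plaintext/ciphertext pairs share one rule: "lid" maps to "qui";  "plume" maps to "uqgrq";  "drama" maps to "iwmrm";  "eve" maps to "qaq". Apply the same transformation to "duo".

iga

The shift depends on letter class: consonant l→q is +5, but vowel i→u is +12. Vowels shift forward by 12 and consonants shift forward by 5.
On duo: d(cons)+5=i, u(vowel)+12=g, o(vowel)+12=a.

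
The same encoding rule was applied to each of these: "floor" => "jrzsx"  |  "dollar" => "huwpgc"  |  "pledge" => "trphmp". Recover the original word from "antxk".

Shifts by position in floor: pos 0: f→j (+4), pos 1: l→r (+6), pos 2: o→z (+11), pos 3: o→s (+4), pos 4: r→x (+6) — repeating every 3. It's a Vigenère-style cipher with numeric key [4,6,11]: position i shifts by key[i mod 3].
Decoding antxk: a−4=w, n−6=h, t−11=i, x−4=t, k−6=e.

white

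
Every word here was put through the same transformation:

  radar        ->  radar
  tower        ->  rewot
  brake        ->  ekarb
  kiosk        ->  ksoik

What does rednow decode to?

The output letters match the input read backwards: radar reversed is radar. It's just the letters in reverse order.
Decoding rednow: then reverse → wonder.

wonder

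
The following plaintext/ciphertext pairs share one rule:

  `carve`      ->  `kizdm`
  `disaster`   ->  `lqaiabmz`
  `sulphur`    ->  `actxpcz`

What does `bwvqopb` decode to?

tonight

Every letter moves 8 places later in the alphabet, wrapping around z→a.
Decoding bwvqopb: b−8=t, w−8=o, v−8=n, q−8=i, o−8=g, p−8=h, b−8=t.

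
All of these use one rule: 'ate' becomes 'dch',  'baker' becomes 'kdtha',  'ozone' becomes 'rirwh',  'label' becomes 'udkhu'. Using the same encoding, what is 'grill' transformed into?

The rule splits by letter class: vowels +3, consonants +9.
On grill: g(cons)+9=p, r(cons)+9=a, i(vowel)+3=l, l(cons)+9=u, l(cons)+9=u.

paluu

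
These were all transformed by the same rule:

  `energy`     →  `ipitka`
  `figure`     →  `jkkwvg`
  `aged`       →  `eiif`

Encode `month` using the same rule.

Shifts by position in energy: pos 0: e→i (+4), pos 1: n→p (+2), pos 2: e→i (+4), pos 3: r→t (+2) — repeating every 2. The shifts repeat in a cycle of length 2: positions 0,1,… shift by +4, +2, then the pattern repeats.
On month: m+4=q, o+2=q, n+4=r, t+2=v, h+4=l.

qqrvl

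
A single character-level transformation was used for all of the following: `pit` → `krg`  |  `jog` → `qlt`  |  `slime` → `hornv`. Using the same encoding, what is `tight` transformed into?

Each letter is replaced by its mirror in the alphabet: a↔z, b↔y, c↔x, and so on (the Atbash cipher).
On tight: t↔g, i↔r, g↔t, h↔s, t↔g.

grtsg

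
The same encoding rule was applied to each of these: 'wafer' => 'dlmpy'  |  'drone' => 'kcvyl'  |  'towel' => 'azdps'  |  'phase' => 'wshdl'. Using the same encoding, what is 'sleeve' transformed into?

Shifts by position in wafer: pos 0: w→d (+7), pos 1: a→l (+11), pos 2: f→m (+7), pos 3: e→p (+11) — repeating every 2. It's a Vigenère-style cipher with numeric key [7,11]: position i shifts by key[i mod 2].
For sleeve: s+7=z, l+11=w, e+7=l, e+11=p, v+7=c, e+11=p.

zwlpcp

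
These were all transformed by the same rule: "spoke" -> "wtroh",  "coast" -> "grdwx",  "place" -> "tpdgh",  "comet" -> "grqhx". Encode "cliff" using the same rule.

The rule splits by letter class: vowels +3, consonants +4.
Applying it to cliff: c(cons)+4=g, l(cons)+4=p, i(vowel)+3=l, f(cons)+4=j, f(cons)+4=j.

gpljj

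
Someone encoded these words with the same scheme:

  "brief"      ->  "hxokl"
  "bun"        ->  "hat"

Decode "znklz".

theft

Compare letters: b→h is +6, r→x is +6, i→o is +6 — a constant shift. Every letter moves 6 places later in the alphabet, wrapping around z→a.
Undoing it on znklz: z−6=t, n−6=h, k−6=e, l−6=f, z−6=t.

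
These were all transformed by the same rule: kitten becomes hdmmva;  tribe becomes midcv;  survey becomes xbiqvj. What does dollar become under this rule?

gpwwni

k(10)→h(7) and i(8)→d(3) fit y≡15x+13 (mod 26); the inverse of 15 mod 26 is 7. This is an affine cipher: with a=0,…,z=25, each position x becomes (15x+13) mod 26.
For dollar: d(3)→15·3+13≡6=g; o(14)→15·14+13≡15=p; l(11)→15·11+13≡22=w; l(11)→15·11+13≡22=w; a(0)→15·0+13≡13=n; r(17)→15·17+13≡8=i (all mod 26).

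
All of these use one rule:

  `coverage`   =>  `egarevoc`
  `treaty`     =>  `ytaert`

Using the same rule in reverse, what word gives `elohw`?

The output letters match the input read backwards: coverage reversed is egarevoc. It's just the letters in reverse order.
Reversing it on elohw: then reverse → whole.

whole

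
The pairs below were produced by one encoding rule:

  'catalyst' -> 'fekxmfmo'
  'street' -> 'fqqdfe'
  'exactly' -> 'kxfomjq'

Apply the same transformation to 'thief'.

The output letters match the input read backwards, each shifted +12: catalyst reversed is tsylatac. Two steps: reverse the string, then apply a Caesar shift of +12.
For thief: reverse → feiht; then shift: f+12=r, e+12=q, i+12=u, h+12=t, t+12=f.

rqutf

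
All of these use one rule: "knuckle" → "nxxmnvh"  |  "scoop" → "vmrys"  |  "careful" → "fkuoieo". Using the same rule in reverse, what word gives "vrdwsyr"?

Shifts by position in knuckle: pos 0: k→n (+3), pos 1: n→x (+10), pos 2: u→x (+3), pos 3: c→m (+10) — repeating every 2. The shifts repeat in a cycle of length 2: positions 0,1,… shift by +3, +10, then the pattern repeats.
Undoing it on vrdwsyr: v−3=s, r−10=h, d−3=a, w−10=m, s−3=p, y−10=o, r−3=o.

shampoo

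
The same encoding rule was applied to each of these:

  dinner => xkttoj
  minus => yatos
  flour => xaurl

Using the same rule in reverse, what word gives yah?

bus

The output letters match the input read backwards, each shifted +6: dinner reversed is rennid. The word is reversed, then every letter is shifted forward by 6.
Undoing it on yah: shift back: y−6=s, a−6=u, h−6=b → sub; then reverse → bus.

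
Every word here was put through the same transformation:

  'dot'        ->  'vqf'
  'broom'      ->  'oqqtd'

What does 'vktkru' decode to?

spirit

The output letters match the input read backwards, each shifted +2: dot reversed is tod. The word is reversed, then every letter is shifted forward by 2.
Decoding vktkru: shift back: v−2=t, k−2=i, t−2=r, k−2=i, r−2=p, u−2=s → tirips; then reverse → spirit.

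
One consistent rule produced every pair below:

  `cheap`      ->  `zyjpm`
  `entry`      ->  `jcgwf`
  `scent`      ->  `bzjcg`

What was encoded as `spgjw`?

c(2)→z(25) and h(7)→y(24) fit y≡5x+15 (mod 26); the inverse of 5 mod 26 is 21. This is an affine cipher: with a=0,…,z=25, each position x becomes (5x+15) mod 26.
Undoing it on spgjw: s(18)→21·(18−15)≡11=l; p(15)→21·(15−15)≡0=a; g(6)→21·(6−15)≡19=t; j(9)→21·(9−15)≡4=e; w(22)→21·(22−15)≡17=r (all mod 26).

later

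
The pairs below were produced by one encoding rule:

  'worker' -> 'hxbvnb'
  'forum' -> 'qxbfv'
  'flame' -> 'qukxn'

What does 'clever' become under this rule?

nuognb

Shifts by position in worker: pos 0: w→h (+11), pos 1: o→x (+9), pos 2: r→b (+10), pos 3: k→v (+11), pos 4: e→n (+9), pos 5: r→b (+10) — repeating every 3. It's a Vigenère-style cipher with numeric key [11,9,10]: position i shifts by key[i mod 3].
Applying it to clever: c+11=n, l+9=u, e+10=o, v+11=g, e+9=n, r+10=b.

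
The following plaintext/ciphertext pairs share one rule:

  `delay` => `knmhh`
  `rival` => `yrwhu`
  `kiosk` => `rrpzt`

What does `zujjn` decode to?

slice

Shifts by position in delay: pos 0: d→k (+7), pos 1: e→n (+9), pos 2: l→m (+1), pos 3: a→h (+7), pos 4: y→h (+9) — repeating every 3. The shifts repeat in a cycle of length 3: positions 0,1,… shift by +7, +9, +1, then the pattern repeats.
Reversing it on zujjn: z−7=s, u−9=l, j−1=i, j−7=c, n−9=e.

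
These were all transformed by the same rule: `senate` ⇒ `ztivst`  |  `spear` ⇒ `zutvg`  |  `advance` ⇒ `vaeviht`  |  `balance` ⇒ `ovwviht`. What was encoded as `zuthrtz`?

This is an affine cipher: with a=0,…,z=25, each position x becomes (19x+21) mod 26.
Undoing it on zuthrtz: z(25)→11·(25−21)≡18=s; u(20)→11·(20−21)≡15=p; t(19)→11·(19−21)≡4=e; h(7)→11·(7−21)≡2=c; r(17)→11·(17−21)≡8=i; t(19)→11·(19−21)≡4=e; z(25)→11·(25−21)≡18=s (all mod 26).

species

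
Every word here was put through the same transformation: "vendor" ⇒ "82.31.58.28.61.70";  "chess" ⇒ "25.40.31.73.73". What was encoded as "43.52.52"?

ill

With a=1..z=26, the number is 3·pos + 16.
Undoing it on 43.52.52: 43→(43−16)÷3=9=i, 52→(52−16)÷3=12=l, 52→(52−16)÷3=12=l.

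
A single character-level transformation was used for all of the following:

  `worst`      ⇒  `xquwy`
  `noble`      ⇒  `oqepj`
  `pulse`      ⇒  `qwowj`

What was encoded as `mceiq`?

In worst: w→x is +1, o→q is +2, r→u is +3, s→w is +4 — the shift increases by 1 each position. Each letter shifts forward by (position + 1), i.e. 1, 2, 3, … — the shift grows by one for each successive letter.
Reversing it on mceiq: m−1=l, c−2=a, e−3=b, i−4=e, q−5=l.

label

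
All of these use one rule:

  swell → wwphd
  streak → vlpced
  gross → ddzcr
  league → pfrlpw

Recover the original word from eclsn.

The output letters match the input read backwards, each shifted +11: swell reversed is llews. Read the word backwards and shift each letter +11.
Reversing it on eclsn: shift back: e−11=t, c−11=r, l−11=a, s−11=h, n−11=c → trahc; then reverse → chart.

chart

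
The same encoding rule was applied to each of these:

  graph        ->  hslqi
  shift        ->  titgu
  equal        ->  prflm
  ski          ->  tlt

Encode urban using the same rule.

fsclo

The shift depends on letter class: consonant g→h is +1, but vowel a→l is +11. Vowels shift forward by 11 and consonants shift forward by 1.
For urban: u(vowel)+11=f, r(cons)+1=s, b(cons)+1=c, a(vowel)+11=l, n(cons)+1=o.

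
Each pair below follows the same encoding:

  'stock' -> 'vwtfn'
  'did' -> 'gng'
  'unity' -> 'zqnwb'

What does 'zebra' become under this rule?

The shift depends on letter class: consonant s→v is +3, but vowel o→t is +5. The rule splits by letter class: vowels +5, consonants +3.
For zebra: z(cons)+3=c, e(vowel)+5=j, b(cons)+3=e, r(cons)+3=u, a(vowel)+5=f.

cjeuf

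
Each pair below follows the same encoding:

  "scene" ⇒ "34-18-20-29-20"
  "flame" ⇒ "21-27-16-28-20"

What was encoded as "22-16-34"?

gas

Each letter is replaced by its alphabet position (a=1..z=26) + 15.
Decoding 22-16-34: 22→(22−15)÷1=7=g, 16→(16−15)÷1=1=a, 34→(34−15)÷1=19=s.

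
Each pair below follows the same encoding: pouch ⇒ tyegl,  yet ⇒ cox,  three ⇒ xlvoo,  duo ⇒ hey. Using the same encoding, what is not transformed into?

ryx

Vowels shift forward by 10 and consonants shift forward by 4.
For not: n(cons)+4=r, o(vowel)+10=y, t(cons)+4=x.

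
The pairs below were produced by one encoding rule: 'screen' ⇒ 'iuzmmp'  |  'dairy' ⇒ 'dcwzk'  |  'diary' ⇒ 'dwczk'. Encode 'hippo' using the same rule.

This is an affine cipher: with a=0,…,z=25, each position x becomes (9x+2) mod 26.
On hippo: h(7)→9·7+2≡13=n; i(8)→9·8+2≡22=w; p(15)→9·15+2≡7=h; p(15)→9·15+2≡7=h; o(14)→9·14+2≡24=y (all mod 26).

nwhhy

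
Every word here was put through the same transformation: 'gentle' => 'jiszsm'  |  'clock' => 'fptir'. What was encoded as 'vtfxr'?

spark

Each letter shifts forward by (position + 3), i.e. 3, 4, 5, … — the shift grows by one for each successive letter.
Reversing it on vtfxr: v−3=s, t−4=p, f−5=a, x−6=r, r−7=k.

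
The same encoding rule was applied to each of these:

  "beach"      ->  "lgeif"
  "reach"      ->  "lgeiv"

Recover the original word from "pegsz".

Read the word backwards and shift each letter +4.
Undoing it on pegsz: shift back: p−4=l, e−4=a, g−4=c, s−4=o, z−4=v → lacov; then reverse → vocal.

vocal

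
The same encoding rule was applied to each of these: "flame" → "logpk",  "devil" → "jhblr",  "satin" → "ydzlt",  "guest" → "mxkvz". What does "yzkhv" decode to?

Shifts by position in flame: pos 0: f→l (+6), pos 1: l→o (+3), pos 2: a→g (+6), pos 3: m→p (+3) — repeating every 2. It's a Vigenère-style cipher with numeric key [6,3]: position i shifts by key[i mod 2].
Decoding yzkhv: y−6=s, z−3=w, k−6=e, h−3=e, v−6=p.

sweep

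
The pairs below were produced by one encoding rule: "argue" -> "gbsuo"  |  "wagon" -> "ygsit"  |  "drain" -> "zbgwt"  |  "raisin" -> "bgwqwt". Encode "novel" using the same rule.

This is an affine cipher: with a=0,…,z=25, each position x becomes (15x+6) mod 26.
For novel: n(13)→15·13+6≡19=t; o(14)→15·14+6≡8=i; v(21)→15·21+6≡9=j; e(4)→15·4+6≡14=o; l(11)→15·11+6≡15=p (all mod 26).

tijop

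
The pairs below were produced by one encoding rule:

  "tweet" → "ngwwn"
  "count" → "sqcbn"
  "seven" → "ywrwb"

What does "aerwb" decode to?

Each letter's alphabet position (a=0..z=25) is mapped through 15·x+14 mod 26 — an affine cipher.
Undoing it on aerwb: a(0)→7·(0−14)≡6=g; e(4)→7·(4−14)≡8=i; r(17)→7·(17−14)≡21=v; w(22)→7·(22−14)≡4=e; b(1)→7·(1−14)≡13=n (all mod 26).

given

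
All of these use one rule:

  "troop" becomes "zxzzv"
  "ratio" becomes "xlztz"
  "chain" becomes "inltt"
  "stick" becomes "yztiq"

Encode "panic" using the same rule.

The shift depends on letter class: consonant t→z is +6, but vowel o→z is +11. Two shifts are in play — +11 for a/e/i/o/u, +6 for every other letter.
For panic: p(cons)+6=v, a(vowel)+11=l, n(cons)+6=t, i(vowel)+11=t, c(cons)+6=i.

vltti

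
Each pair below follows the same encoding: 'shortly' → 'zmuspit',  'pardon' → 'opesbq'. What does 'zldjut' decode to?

sticky

Two steps: reverse the string, then apply a Caesar shift of +1.
Reversing it on zldjut: shift back: z−1=y, l−1=k, d−1=c, j−1=i, u−1=t, t−1=s → ykcits; then reverse → sticky.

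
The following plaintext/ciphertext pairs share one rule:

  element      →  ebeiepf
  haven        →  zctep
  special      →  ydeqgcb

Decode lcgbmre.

Treating letters as 0–25, the rule is x ↦ 7x + 2 (mod 26).
Decoding lcgbmre: l(11)→15·(11−2)≡5=f; c(2)→15·(2−2)≡0=a; g(6)→15·(6−2)≡8=i; b(1)→15·(1−2)≡11=l; m(12)→15·(12−2)≡20=u; r(17)→15·(17−2)≡17=r; e(4)→15·(4−2)≡4=e (all mod 26).

failure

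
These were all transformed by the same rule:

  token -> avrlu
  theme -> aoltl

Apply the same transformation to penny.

wluuf

Compare letters: t→a is +7, o→v is +7, k→r is +7 — a constant shift. It's a constant shift of +7 (ROT7).
For penny: p+7=w, e+7=l, n+7=u, n+7=u, y+7=f.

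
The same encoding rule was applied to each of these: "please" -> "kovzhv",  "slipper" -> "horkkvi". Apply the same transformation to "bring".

Each pair mirrors across the alphabet (p↔k, l↔o, e↔v): positions sum to 25. Each letter is replaced by its mirror in the alphabet: a↔z, b↔y, c↔x, and so on (the Atbash cipher).
On bring: b↔y, r↔i, i↔r, n↔m, g↔t.

yirmt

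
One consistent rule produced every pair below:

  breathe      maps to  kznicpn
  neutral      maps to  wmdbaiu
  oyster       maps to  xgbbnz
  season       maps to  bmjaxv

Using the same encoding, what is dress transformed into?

The shifts repeat in a cycle of length 2: positions 0,1,… shift by +9, +8, then the pattern repeats.
Applying it to dress: d+9=m, r+8=z, e+9=n, s+8=a, s+9=b.

mznab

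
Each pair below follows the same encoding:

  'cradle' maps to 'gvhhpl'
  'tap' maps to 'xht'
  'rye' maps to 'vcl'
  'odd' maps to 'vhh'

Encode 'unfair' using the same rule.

The shift depends on letter class: consonant c→g is +4, but vowel a→h is +7. The rule splits by letter class: vowels +7, consonants +4.
On unfair: u(vowel)+7=b, n(cons)+4=r, f(cons)+4=j, a(vowel)+7=h, i(vowel)+7=p, r(cons)+4=v.

brjhpv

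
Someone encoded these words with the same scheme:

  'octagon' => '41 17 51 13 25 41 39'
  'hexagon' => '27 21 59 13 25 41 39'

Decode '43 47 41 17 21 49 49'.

process

o(#15)→41 and c(#3)→17: differences scale by 2, so n = 2·pos + 11. The formula is n = 2×(alphabet index, a=1) + 11.
Decoding 43 47 41 17 21 49 49: 43→(43−11)÷2=16=p, 47→(47−11)÷2=18=r, 41→(41−11)÷2=15=o, 17→(17−11)÷2=3=c, 21→(21−11)÷2=5=e, 49→(49−11)÷2=19=s, 49→(49−11)÷2=19=s.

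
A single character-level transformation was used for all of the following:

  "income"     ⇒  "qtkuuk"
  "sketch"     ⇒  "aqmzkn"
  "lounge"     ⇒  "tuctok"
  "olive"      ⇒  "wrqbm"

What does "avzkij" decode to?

spread

Shifts by position in income: pos 0: i→q (+8), pos 1: n→t (+6), pos 2: c→k (+8), pos 3: o→u (+6) — repeating every 2. A repeating key of period 2 is used — shifts +8, +6 over and over.
Undoing it on avzkij: a−8=s, v−6=p, z−8=r, k−6=e, i−8=a, j−6=d.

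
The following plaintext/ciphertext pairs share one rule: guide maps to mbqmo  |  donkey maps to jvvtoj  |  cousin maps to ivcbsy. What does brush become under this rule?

hycbr

In guide: g→m is +6, u→b is +7, i→q is +8, d→m is +9 — the shift increases by 1 each position. Each letter shifts forward by (position + 6), i.e. 6, 7, 8, … — the shift grows by one for each successive letter.
Applying it to brush: b+6=h, r+7=y, u+8=c, s+9=b, h+10=r.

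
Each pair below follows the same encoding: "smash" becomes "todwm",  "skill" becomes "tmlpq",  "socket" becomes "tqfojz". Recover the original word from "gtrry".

front

In smash: s→t is +1, m→o is +2, a→d is +3, s→w is +4 — the shift increases by 1 each position. Each letter shifts forward by (position + 1), i.e. 1, 2, 3, … — the shift grows by one for each successive letter.
Undoing it on gtrry: g−1=f, t−2=r, r−3=o, r−4=n, y−5=t.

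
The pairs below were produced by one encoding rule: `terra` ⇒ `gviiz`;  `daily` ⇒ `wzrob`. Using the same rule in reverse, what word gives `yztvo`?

Each pair mirrors across the alphabet (t↔g, e↔v, r↔i): positions sum to 25. Letters are reflected about the middle of the alphabet (position → 25−position): Atbash.
Reversing it on yztvo: y↔b, z↔a, t↔g, v↔e, o↔l.

bagel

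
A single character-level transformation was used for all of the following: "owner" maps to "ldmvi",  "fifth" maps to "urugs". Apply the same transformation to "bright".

yirtsg

Letters are reflected about the middle of the alphabet (position → 25−position): Atbash.
For bright: b↔y, r↔i, i↔r, g↔t, h↔s, t↔g.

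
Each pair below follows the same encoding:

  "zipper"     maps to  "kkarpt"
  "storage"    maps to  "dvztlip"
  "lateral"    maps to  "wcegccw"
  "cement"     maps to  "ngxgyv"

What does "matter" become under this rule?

xcevpt

Shifts by position in zipper: pos 0: z→k (+11), pos 1: i→k (+2), pos 2: p→a (+11), pos 3: p→r (+2) — repeating every 2. The shifts repeat in a cycle of length 2: positions 0,1,… shift by +11, +2, then the pattern repeats.
On matter: m+11=x, a+2=c, t+11=e, t+2=v, e+11=p, r+2=t.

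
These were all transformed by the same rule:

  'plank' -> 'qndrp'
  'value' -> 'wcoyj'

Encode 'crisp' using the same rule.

dtlwu

In plank: p→q is +1, l→n is +2, a→d is +3, n→r is +4 — the shift increases by 1 each position. Each letter shifts forward by (position + 1), i.e. 1, 2, 3, … — the shift grows by one for each successive letter.
On crisp: c+1=d, r+2=t, i+3=l, s+4=w, p+5=u.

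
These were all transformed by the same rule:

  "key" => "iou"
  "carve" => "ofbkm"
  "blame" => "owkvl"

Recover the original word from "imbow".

mercy

Read the word backwards and shift each letter +10.
Reversing it on imbow: shift back: i−10=y, m−10=c, b−10=r, o−10=e, w−10=m → ycrem; then reverse → mercy.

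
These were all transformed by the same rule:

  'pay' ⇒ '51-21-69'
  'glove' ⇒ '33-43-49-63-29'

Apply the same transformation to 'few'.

p(#16)→51 and a(#1)→21: differences scale by 2, so n = 2·pos + 19. With a=1..z=26, the number is 2·pos + 19.
For few: f=6→31, e=5→29, w=23→65.

31-29-65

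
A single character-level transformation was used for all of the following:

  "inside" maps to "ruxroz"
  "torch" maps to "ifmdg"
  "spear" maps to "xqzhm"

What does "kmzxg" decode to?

i(8)→r(17) and n(13)→u(20) fit y≡11x+7 (mod 26); the inverse of 11 mod 26 is 19. This is an affine cipher: with a=0,…,z=25, each position x becomes (11x+7) mod 26.
Reversing it on kmzxg: k(10)→19·(10−7)≡5=f; m(12)→19·(12−7)≡17=r; z(25)→19·(25−7)≡4=e; x(23)→19·(23−7)≡18=s; g(6)→19·(6−7)≡7=h (all mod 26).

fresh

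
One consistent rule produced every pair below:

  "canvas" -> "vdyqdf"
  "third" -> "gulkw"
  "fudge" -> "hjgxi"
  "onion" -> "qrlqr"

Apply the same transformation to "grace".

hfduj

The output letters match the input read backwards, each shifted +3: canvas reversed is savnac. Read the word backwards and shift each letter +3.
For grace: reverse → ecarg; then shift: e+3=h, c+3=f, a+3=d, r+3=u, g+3=j.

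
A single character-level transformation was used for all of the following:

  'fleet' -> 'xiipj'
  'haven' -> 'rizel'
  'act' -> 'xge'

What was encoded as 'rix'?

ten

The output letters match the input read backwards, each shifted +4: fleet reversed is teelf. Two steps: reverse the string, then apply a Caesar shift of +4.
Decoding rix: shift back: r−4=n, i−4=e, x−4=t → net; then reverse → ten.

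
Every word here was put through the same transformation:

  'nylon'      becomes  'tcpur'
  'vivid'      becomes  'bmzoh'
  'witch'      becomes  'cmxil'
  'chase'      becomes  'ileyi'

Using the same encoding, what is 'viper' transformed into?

bmtkv

Shifts by position in nylon: pos 0: n→t (+6), pos 1: y→c (+4), pos 2: l→p (+4), pos 3: o→u (+6), pos 4: n→r (+4) — repeating every 3. The shifts repeat in a cycle of length 3: positions 0,1,… shift by +6, +4, +4, then the pattern repeats.
On viper: v+6=b, i+4=m, p+4=t, e+6=k, r+4=v.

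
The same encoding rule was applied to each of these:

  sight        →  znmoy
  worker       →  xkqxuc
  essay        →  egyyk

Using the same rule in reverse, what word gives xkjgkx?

Read the word backwards and shift each letter +6.
Decoding xkjgkx: shift back: x−6=r, k−6=e, j−6=d, g−6=a, k−6=e, x−6=r → redaer; then reverse → reader.

reader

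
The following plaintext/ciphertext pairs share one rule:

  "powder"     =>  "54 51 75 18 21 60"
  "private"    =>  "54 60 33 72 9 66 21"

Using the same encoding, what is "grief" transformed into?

p(#16)→54 and o(#15)→51: differences scale by 3, so n = 3·pos + 6. The formula is n = 3×(alphabet index, a=1) + 6.
For grief: g=7→27, r=18→60, i=9→33, e=5→21, f=6→24.

27 60 33 21 24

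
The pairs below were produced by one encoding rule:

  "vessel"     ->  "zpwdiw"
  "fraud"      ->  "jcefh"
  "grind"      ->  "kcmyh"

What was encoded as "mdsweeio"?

isolated

Shifts by position in vessel: pos 0: v→z (+4), pos 1: e→p (+11), pos 2: s→w (+4), pos 3: s→d (+11) — repeating every 2. A repeating key of period 2 is used — shifts +4, +11 over and over.
Undoing it on mdsweeio: m−4=i, d−11=s, s−4=o, w−11=l, e−4=a, e−11=t, i−4=e, o−11=d.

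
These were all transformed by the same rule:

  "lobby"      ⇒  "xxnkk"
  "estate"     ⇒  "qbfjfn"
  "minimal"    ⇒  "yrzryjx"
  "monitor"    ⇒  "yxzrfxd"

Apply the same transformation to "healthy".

A repeating key of period 2 is used — shifts +12, +9 over and over.
Applying it to healthy: h+12=t, e+9=n, a+12=m, l+9=u, t+12=f, h+9=q, y+12=k.

tnmufqk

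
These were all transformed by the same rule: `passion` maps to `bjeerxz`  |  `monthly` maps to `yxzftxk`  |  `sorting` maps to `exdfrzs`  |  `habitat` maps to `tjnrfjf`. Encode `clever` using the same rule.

oxnhnd

Two shifts are in play — +9 for a/e/i/o/u, +12 for every other letter.
For clever: c(cons)+12=o, l(cons)+12=x, e(vowel)+9=n, v(cons)+12=h, e(vowel)+9=n, r(cons)+12=d.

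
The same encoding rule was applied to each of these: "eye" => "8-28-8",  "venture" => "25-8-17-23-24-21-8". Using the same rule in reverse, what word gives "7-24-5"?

dub

The number is (letter's place in the alphabet, a=1) + 3.
Undoing it on 7-24-5: 7→(7−3)÷1=4=d, 24→(24−3)÷1=21=u, 5→(5−3)÷1=2=b.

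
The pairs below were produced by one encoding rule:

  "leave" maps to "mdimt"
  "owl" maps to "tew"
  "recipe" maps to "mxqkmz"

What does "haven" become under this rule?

vmdip

The word is reversed, then every letter is shifted forward by 8.
Applying it to haven: reverse → nevah; then shift: n+8=v, e+8=m, v+8=d, a+8=i, h+8=p.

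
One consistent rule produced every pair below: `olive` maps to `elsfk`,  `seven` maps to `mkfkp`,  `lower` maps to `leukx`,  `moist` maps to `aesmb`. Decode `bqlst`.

This is an affine cipher: with a=0,…,z=25, each position x becomes (15x+2) mod 26.
Decoding bqlst: b(1)→7·(1−2)≡19=t; q(16)→7·(16−2)≡20=u; l(11)→7·(11−2)≡11=l; s(18)→7·(18−2)≡8=i; t(19)→7·(19−2)≡15=p (all mod 26).

tulip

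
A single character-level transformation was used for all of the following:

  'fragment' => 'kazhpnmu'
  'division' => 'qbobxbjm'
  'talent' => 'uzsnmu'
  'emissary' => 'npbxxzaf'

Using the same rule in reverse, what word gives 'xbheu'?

f(5)→k(10) and r(17)→a(0) fit y≡23x+25 (mod 26); the inverse of 23 mod 26 is 17. This is an affine cipher: with a=0,…,z=25, each position x becomes (23x+25) mod 26.
Reversing it on xbheu: x(23)→17·(23−25)≡18=s; b(1)→17·(1−25)≡8=i; h(7)→17·(7−25)≡6=g; e(4)→17·(4−25)≡7=h; u(20)→17·(20−25)≡19=t (all mod 26).

sight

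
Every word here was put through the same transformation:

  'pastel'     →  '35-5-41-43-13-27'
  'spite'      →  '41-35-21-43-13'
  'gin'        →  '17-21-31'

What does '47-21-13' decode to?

p(#16)→35 and a(#1)→5: differences scale by 2, so n = 2·pos + 3. Each letter becomes 2×(its alphabet position, a=1..z=26) + 3.
Undoing it on 47-21-13: 47→(47−3)÷2=22=v, 21→(21−3)÷2=9=i, 13→(13−3)÷2=5=e.

vie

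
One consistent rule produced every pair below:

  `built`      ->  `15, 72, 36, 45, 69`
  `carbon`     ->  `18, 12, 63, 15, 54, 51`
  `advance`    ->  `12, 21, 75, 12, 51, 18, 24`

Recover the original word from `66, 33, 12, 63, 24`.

b(#2)→15 and u(#21)→72: differences scale by 3, so n = 3·pos + 9. The formula is n = 3×(alphabet index, a=1) + 9.
Undoing it on 66, 33, 12, 63, 24: 66→(66−9)÷3=19=s, 33→(33−9)÷3=8=h, 12→(12−9)÷3=1=a, 63→(63−9)÷3=18=r, 24→(24−9)÷3=5=e.

share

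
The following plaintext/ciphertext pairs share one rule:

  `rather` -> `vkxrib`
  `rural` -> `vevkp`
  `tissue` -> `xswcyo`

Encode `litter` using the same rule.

A repeating key of period 2 is used — shifts +4, +10 over and over.
On litter: l+4=p, i+10=s, t+4=x, t+10=d, e+4=i, r+10=b.

psxdib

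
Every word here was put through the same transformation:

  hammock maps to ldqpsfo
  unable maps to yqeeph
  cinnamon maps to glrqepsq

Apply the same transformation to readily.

vhegmoc

Shifts by position in hammock: pos 0: h→l (+4), pos 1: a→d (+3), pos 2: m→q (+4), pos 3: m→p (+3) — repeating every 2. The shifts repeat in a cycle of length 2: positions 0,1,… shift by +4, +3, then the pattern repeats.
On readily: r+4=v, e+3=h, a+4=e, d+3=g, i+4=m, l+3=o, y+4=c.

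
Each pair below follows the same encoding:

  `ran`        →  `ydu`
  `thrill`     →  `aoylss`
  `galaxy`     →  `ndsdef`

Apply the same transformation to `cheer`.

johhy

The rule splits by letter class: vowels +3, consonants +7.
On cheer: c(cons)+7=j, h(cons)+7=o, e(vowel)+3=h, e(vowel)+3=h, r(cons)+7=y.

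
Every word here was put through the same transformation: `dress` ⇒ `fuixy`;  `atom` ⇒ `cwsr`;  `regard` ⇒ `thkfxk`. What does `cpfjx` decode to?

In dress: d→f is +2, r→u is +3, e→i is +4, s→x is +5 — the shift increases by 1 each position. Each letter shifts forward by (position + 2), i.e. 2, 3, 4, … — the shift grows by one for each successive letter.
Decoding cpfjx: c−2=a, p−3=m, f−4=b, j−5=e, x−6=r.

amber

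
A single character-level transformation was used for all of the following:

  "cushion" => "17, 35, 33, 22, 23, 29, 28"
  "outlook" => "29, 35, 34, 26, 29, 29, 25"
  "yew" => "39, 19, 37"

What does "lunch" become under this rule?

c is letter #3 and maps to 17: an offset of 14. Letters become their 1-based position plus 14 (so a→15, b→16, …).
Applying it to lunch: l=12→26, u=21→35, n=14→28, c=3→17, h=8→22.

26, 35, 28, 17, 22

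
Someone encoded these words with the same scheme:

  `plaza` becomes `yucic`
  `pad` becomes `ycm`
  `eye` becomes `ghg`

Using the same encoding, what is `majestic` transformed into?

vcsgbckl

The shift depends on letter class: consonant p→y is +9, but vowel a→c is +2. The rule splits by letter class: vowels +2, consonants +9.
For majestic: m(cons)+9=v, a(vowel)+2=c, j(cons)+9=s, e(vowel)+2=g, s(cons)+9=b, t(cons)+9=c, i(vowel)+2=k, c(cons)+9=l.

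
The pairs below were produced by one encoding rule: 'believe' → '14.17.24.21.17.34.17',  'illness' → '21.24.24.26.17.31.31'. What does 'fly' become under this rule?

b is letter #2 and maps to 14: an offset of 12. The number is (letter's place in the alphabet, a=1) + 12.
Applying it to fly: f=6→18, l=12→24, y=25→37.

18.24.37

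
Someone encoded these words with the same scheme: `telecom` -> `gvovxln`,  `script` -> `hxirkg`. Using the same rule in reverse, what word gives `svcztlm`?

Each pair mirrors across the alphabet (t↔g, e↔v, l↔o): positions sum to 25. Letters are reflected about the middle of the alphabet (position → 25−position): Atbash.
Undoing it on svcztlm: s↔h, v↔e, c↔x, z↔a, t↔g, l↔o, m↔n.

hexagon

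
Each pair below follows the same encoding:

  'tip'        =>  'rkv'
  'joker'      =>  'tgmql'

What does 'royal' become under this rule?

The output letters match the input read backwards, each shifted +2: tip reversed is pit. Two steps: reverse the string, then apply a Caesar shift of +2.
For royal: reverse → layor; then shift: l+2=n, a+2=c, y+2=a, o+2=q, r+2=t.

ncaqt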